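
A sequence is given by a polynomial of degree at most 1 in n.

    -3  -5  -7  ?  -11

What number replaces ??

Using the first 3 terms:
First differences: -2, -2
Constant first difference = -2.
Extend forward: -7 − 2 = -9

-9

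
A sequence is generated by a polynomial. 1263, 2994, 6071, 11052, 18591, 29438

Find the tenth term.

Δ: 1731, 3077, 4981, 7539, 10847
Δ²: 1346, 1904, 2558, 3308
Δ³: 558, 654, 750
Δ⁴: 96, 96
The fourth differences are constant (96).
750 + 96 = 846;  3308 + 846 = 4154;  10847 + 4154 = 15001;  29438 + 15001 = 44439
846 + 96 = 942;  4154 + 942 = 5096;  15001 + 5096 = 20097;  44439 + 20097 = 64536
942 + 96 = 1038;  5096 + 1038 = 6134;  20097 + 6134 = 26231;  64536 + 26231 = 90767
1038 + 96 = 1134;  6134 + 1134 = 7268;  26231 + 7268 = 33499;  90767 + 33499 = 124266

124266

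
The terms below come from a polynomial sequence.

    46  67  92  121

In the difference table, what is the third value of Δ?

First differences: 21, 25, 29
Second differences: 4, 4

29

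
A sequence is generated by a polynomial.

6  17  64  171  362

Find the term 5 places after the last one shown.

11, 47, 107, 191
36, 60, 84
24, 24
Third differences constant at 24.
84 + 24 = 108;  191 + 108 = 299;  362 + 299 = 661
108 + 24 = 132;  299 + 132 = 431;  661 + 431 = 1092
132 + 24 = 156;  431 + 156 = 587;  1092 + 587 = 1679
156 + 24 = 180;  587 + 180 = 767;  1679 + 767 = 2446
180 + 24 = 204;  767 + 204 = 971;  2446 + 971 = 3417

3417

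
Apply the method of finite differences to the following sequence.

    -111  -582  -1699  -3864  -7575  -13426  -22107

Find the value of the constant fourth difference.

D1: -471, -1117, -2165, -3711, -5851, -8681
D2: -646, -1048, -1546, -2140, -2830
D3: -402, -498, -594, -690
D4: -96, -96, -96

-96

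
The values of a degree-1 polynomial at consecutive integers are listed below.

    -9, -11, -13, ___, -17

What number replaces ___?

-15

Using the first 3 terms:
First differences: -2, -2
Constant first difference = -2.
Extend forward: -13 − 2 = -15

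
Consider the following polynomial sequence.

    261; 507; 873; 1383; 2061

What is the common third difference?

Δ: 246, 366, 510, 678
Δ²: 120, 144, 168
Δ³: 24, 24

24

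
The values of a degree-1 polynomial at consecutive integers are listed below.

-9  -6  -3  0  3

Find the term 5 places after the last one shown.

18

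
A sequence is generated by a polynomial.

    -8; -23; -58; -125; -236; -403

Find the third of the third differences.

-12

D1: -15, -35, -67, -111, -167
D2: -20, -32, -44, -56
D3: -12, -12, -12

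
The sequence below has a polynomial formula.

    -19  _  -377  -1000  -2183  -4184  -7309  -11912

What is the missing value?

-104

Using the last 6 terms:
-623, -1183, -2001, -3125, -4603
-560, -818, -1124, -1478
-258, -306, -354
-48, -48
Constant fourth difference = -48.
Extend backward: -258 + 48 = -210;  -560 + 210 = -350;  -623 + 350 = -273;  -377 + 273 = -104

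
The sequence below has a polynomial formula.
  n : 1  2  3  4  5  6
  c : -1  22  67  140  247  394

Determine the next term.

Δ: 23, 45, 73, 107, 147
Δ²: 22, 28, 34, 40
Δ³: 6, 6, 6
Constant third difference = 6, so extend:
40 + 6 = 46;  147 + 46 = 193;  394 + 193 = 587

587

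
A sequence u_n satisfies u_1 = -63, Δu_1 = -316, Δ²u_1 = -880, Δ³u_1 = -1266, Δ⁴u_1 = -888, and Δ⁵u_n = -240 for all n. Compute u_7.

-55239

Build the table forward from the leading diagonal:
D5: -240, -240, -240, -240, -240, -240, -240
D4: -888, -1128, -1368, -1608, -1848, -2088, -2328
D3: -1266, -2154, -3282, -4650, -6258, -8106, -10194
D2: -880, -2146, -4300, -7582, -12232, -18490, -26596
D1: -316, -1196, -3342, -7642, -15224, -27456, -45946
u: -63, -379, -1575, -4917, -12559, -27783, -55239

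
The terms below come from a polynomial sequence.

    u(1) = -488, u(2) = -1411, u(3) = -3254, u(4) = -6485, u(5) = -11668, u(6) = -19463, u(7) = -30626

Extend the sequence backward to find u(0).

-113

-923  -1843  -3231  -5183  -7795  -11163
-920  -1388  -1952  -2612  -3368
-468  -564  -660  -756
-96  -96  -96
The fourth differences are constant at -96.
Work back: -468 + 96 = -372;  -920 + 372 = -548;  -923 + 548 = -375;  -488 + 375 = -113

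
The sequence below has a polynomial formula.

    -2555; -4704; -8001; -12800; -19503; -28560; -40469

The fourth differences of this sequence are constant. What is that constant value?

-48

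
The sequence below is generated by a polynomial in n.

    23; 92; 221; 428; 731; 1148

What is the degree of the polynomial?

3

D1: 69, 129, 207, 303, 417
D2: 60, 78, 96, 114
D3: 18, 18, 18
The third differences are constant, so the polynomial has degree 3.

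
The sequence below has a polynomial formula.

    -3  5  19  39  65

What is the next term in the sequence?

97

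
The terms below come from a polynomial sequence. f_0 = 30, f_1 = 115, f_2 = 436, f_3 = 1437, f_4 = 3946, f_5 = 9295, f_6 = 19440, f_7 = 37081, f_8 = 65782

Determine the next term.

85 , 321 , 1001 , 2509 , 5349 , 10145 , 17641 , 28701
236 , 680 , 1508 , 2840 , 4796 , 7496 , 11060
444 , 828 , 1332 , 1956 , 2700 , 3564
384 , 504 , 624 , 744 , 864
120 , 120 , 120 , 120
Fifth differences constant at 120.
864 + 120 = 984;  3564 + 984 = 4548;  11060 + 4548 = 15608;  28701 + 15608 = 44309;  65782 + 44309 = 110091

110091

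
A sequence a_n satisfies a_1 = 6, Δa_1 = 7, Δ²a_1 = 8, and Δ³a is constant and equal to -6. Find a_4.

Build the table forward from the leading diagonal:
D3: -6, -6, -6, -6
D2: 8, 2, -4, -10
D1: 7, 15, 17, 13
a: 6, 13, 28, 45

45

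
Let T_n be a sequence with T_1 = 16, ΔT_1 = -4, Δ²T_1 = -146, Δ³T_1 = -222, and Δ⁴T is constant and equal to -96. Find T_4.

-656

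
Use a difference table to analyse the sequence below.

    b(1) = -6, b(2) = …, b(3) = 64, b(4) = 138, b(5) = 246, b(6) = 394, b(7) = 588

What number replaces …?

Using the last 5 terms:
D1: 74, 108, 148, 194
D2: 34, 40, 46
D3: 6, 6
Constant third difference = 6.
Extend backward: 34 − 6 = 28;  74 − 28 = 46;  64 − 46 = 18

18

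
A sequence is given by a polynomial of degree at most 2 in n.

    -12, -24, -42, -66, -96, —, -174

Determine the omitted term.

Using the first 5 terms:
D1: -12  -18  -24  -30
D2: -6  -6  -6
Constant second difference = -6.
Extend forward: -30 − 6 = -36;  -96 − 36 = -132

-132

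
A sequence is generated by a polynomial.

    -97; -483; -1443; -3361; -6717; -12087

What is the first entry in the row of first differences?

First differences: -386, -960, -1918, -3356, -5370
Second differences: -574, -958, -1438, -2014
Third differences: -384, -480, -576
Fourth differences: -96, -96

-386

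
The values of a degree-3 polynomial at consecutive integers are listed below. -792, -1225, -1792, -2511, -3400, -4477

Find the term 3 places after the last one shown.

Δ: -433, -567, -719, -889, -1077
Δ²: -134, -152, -170, -188
Δ³: -18, -18, -18
Third differences constant at -18.
-188 − 18 = -206;  -1077 − 206 = -1283;  -4477 − 1283 = -5760
-206 − 18 = -224;  -1283 − 224 = -1507;  -5760 − 1507 = -7267
-224 − 18 = -242;  -1507 − 242 = -1749;  -7267 − 1749 = -9016

-9016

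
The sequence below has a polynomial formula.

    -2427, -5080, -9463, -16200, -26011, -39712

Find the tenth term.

Δ: -2653 , -4383 , -6737 , -9811 , -13701
Δ²: -1730 , -2354 , -3074 , -3890
Δ³: -624 , -720 , -816
Δ⁴: -96 , -96
Fourth differences constant at -96.
-816 − 96 = -912;  -3890 − 912 = -4802;  -13701 − 4802 = -18503;  -39712 − 18503 = -58215
-912 − 96 = -1008;  -4802 − 1008 = -5810;  -18503 − 5810 = -24313;  -58215 − 24313 = -82528
-1008 − 96 = -1104;  -5810 − 1104 = -6914;  -24313 − 6914 = -31227;  -82528 − 31227 = -113755
-1104 − 96 = -1200;  -6914 − 1200 = -8114;  -31227 − 8114 = -39341;  -113755 − 39341 = -153096

-153096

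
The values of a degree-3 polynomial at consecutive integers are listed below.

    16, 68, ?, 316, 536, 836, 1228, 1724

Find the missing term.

Using the last 5 terms:
220, 300, 392, 496
80, 92, 104
12, 12
Constant third difference = 12.
Extend backward: 80 − 12 = 68;  220 − 68 = 152;  316 − 152 = 164

164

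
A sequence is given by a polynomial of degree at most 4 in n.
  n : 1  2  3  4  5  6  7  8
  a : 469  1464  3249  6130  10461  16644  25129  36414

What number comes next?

51045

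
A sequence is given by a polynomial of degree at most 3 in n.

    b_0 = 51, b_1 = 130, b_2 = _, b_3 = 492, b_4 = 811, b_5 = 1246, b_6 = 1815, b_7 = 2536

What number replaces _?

Using the last 5 terms:
D1: 319  435  569  721
D2: 116  134  152
D3: 18  18
Constant third difference = 18.
Extend backward: 116 − 18 = 98;  319 − 98 = 221;  492 − 221 = 271

271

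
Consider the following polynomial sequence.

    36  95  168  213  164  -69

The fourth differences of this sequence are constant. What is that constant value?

-24

Δ: 59, 73, 45, -49, -233
Δ²: 14, -28, -94, -184
Δ³: -42, -66, -90
Δ⁴: -24, -24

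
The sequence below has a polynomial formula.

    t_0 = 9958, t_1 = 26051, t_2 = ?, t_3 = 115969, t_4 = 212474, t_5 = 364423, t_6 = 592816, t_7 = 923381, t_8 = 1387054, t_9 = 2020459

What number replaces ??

Using the last 7 terms:
Δ: 96505  151949  228393  330565  463673  633405
Δ²: 55444  76444  102172  133108  169732
Δ³: 21000  25728  30936  36624
Δ⁴: 4728  5208  5688
Δ⁵: 480  480
Constant fifth difference = 480.
Extend backward: 4728 − 480 = 4248;  21000 − 4248 = 16752;  55444 − 16752 = 38692;  96505 − 38692 = 57813;  115969 − 57813 = 58156

58156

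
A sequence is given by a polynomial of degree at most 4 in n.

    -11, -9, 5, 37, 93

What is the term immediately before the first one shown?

-7

First differences: 2  14  32  56
Second differences: 12  18  24
Third differences: 6  6
The third differences are constant at 6.
Work back: 12 − 6 = 6;  2 − 6 = -4;  -11 + 4 = -7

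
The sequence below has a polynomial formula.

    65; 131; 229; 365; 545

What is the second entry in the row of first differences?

98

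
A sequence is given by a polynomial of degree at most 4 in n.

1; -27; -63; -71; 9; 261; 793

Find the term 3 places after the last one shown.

Δ: -28  -36  -8  80  252  532
Δ²: -8  28  88  172  280
Δ³: 36  60  84  108
Δ⁴: 24  24  24
Fourth differences constant at 24.
108 + 24 = 132;  280 + 132 = 412;  532 + 412 = 944;  793 + 944 = 1737
132 + 24 = 156;  412 + 156 = 568;  944 + 568 = 1512;  1737 + 1512 = 3249
156 + 24 = 180;  568 + 180 = 748;  1512 + 748 = 2260;  3249 + 2260 = 5509

5509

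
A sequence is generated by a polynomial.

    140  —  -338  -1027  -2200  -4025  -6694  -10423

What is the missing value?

Using the last 6 terms:
D1: -689, -1173, -1825, -2669, -3729
D2: -484, -652, -844, -1060
D3: -168, -192, -216
D4: -24, -24
Constant fourth difference = -24.
Extend backward: -168 + 24 = -144;  -484 + 144 = -340;  -689 + 340 = -349;  -338 + 349 = 11

11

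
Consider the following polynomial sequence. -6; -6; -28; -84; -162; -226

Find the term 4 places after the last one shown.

D1: 0 , -22 , -56 , -78 , -64
D2: -22 , -34 , -22 , 14
D3: -12 , 12 , 36
D4: 24 , 24
The fourth differences are constant (24).
36 + 24 = 60;  14 + 60 = 74;  -64 + 74 = 10;  -226 + 10 = -216
60 + 24 = 84;  74 + 84 = 158;  10 + 158 = 168;  -216 + 168 = -48
84 + 24 = 108;  158 + 108 = 266;  168 + 266 = 434;  -48 + 434 = 386
108 + 24 = 132;  266 + 132 = 398;  434 + 398 = 832;  386 + 832 = 1218

1218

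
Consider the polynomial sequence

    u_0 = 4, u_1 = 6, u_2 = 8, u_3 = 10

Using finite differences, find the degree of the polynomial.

1

2, 2, 2
The first differences are constant, so the polynomial has degree 1.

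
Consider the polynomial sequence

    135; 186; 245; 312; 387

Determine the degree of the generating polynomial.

2

Δ: 51, 59, 67, 75
Δ²: 8, 8, 8
The second differences are constant, so the polynomial has degree 2.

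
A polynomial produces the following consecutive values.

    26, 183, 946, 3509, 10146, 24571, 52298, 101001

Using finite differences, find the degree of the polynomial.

5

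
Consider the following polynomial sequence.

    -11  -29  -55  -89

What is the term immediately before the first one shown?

-1

-18  -26  -34
-8  -8
The second differences are constant at -8.
Work back: -18 + 8 = -10;  -11 + 10 = -1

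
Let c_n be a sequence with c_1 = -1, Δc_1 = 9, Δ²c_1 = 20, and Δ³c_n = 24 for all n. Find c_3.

37

Build the table forward from the leading diagonal:
D3: 24  24  24
D2: 20  44  68
D1: 9  29  73
c: -1  8  37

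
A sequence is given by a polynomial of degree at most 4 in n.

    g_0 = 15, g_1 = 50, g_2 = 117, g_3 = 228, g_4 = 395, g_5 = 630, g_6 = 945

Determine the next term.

Δ: 35 , 67 , 111 , 167 , 235 , 315
Δ²: 32 , 44 , 56 , 68 , 80
Δ³: 12 , 12 , 12 , 12
The third differences are constant (12).
80 + 12 = 92;  315 + 92 = 407;  945 + 407 = 1352

1352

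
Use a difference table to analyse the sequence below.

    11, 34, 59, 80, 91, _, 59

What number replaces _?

Using the first 5 terms:
First differences: 23, 25, 21, 11
Second differences: 2, -4, -10
Third differences: -6, -6
Constant third difference = -6.
Extend forward: -10 − 6 = -16;  11 − 16 = -5;  91 − 5 = 86

86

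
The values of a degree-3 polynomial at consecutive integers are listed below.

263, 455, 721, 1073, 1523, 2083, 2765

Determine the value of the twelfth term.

First differences: 192, 266, 352, 450, 560, 682
Second differences: 74, 86, 98, 110, 122
Third differences: 12, 12, 12, 12
Third differences constant at 12.
122 + 12 = 134;  682 + 134 = 816;  2765 + 816 = 3581
134 + 12 = 146;  816 + 146 = 962;  3581 + 962 = 4543
146 + 12 = 158;  962 + 158 = 1120;  4543 + 1120 = 5663
158 + 12 = 170;  1120 + 170 = 1290;  5663 + 1290 = 6953
170 + 12 = 182;  1290 + 182 = 1472;  6953 + 1472 = 8425

8425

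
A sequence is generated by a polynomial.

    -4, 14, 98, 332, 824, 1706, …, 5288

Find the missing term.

3134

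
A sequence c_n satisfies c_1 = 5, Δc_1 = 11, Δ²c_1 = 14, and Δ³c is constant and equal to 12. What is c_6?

Build the table forward from the leading diagonal:
Third differences: 12, 12, 12, 12, 12, 12
Second differences: 14, 26, 38, 50, 62, 74
First differences: 11, 25, 51, 89, 139, 201
c: 5, 16, 41, 92, 181, 320

320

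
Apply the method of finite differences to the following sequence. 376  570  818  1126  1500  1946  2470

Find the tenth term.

4570

194, 248, 308, 374, 446, 524
54, 60, 66, 72, 78
6, 6, 6, 6
Constant third difference = 6, so extend:
78 + 6 = 84;  524 + 84 = 608;  2470 + 608 = 3078
84 + 6 = 90;  608 + 90 = 698;  3078 + 698 = 3776
90 + 6 = 96;  698 + 96 = 794;  3776 + 794 = 4570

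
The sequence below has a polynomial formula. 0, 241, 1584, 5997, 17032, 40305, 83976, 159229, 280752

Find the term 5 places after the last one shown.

D1: 241, 1343, 4413, 11035, 23273, 43671, 75253, 121523
D2: 1102, 3070, 6622, 12238, 20398, 31582, 46270
D3: 1968, 3552, 5616, 8160, 11184, 14688
D4: 1584, 2064, 2544, 3024, 3504
D5: 480, 480, 480, 480
The fifth differences are constant (480).
3504 + 480 = 3984;  14688 + 3984 = 18672;  46270 + 18672 = 64942;  121523 + 64942 = 186465;  280752 + 186465 = 467217
3984 + 480 = 4464;  18672 + 4464 = 23136;  64942 + 23136 = 88078;  186465 + 88078 = 274543;  467217 + 274543 = 741760
4464 + 480 = 4944;  23136 + 4944 = 28080;  88078 + 28080 = 116158;  274543 + 116158 = 390701;  741760 + 390701 = 1132461
4944 + 480 = 5424;  28080 + 5424 = 33504;  116158 + 33504 = 149662;  390701 + 149662 = 540363;  1132461 + 540363 = 1672824
5424 + 480 = 5904;  33504 + 5904 = 39408;  149662 + 39408 = 189070;  540363 + 189070 = 729433;  1672824 + 729433 = 2402257

2402257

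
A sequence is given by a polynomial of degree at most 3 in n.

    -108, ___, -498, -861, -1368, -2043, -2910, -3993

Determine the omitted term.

-255

Using the last 6 terms:
D1: -363, -507, -675, -867, -1083
D2: -144, -168, -192, -216
D3: -24, -24, -24
Constant third difference = -24.
Extend backward: -144 + 24 = -120;  -363 + 120 = -243;  -498 + 243 = -255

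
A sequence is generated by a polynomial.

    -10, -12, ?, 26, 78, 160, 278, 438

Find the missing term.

-2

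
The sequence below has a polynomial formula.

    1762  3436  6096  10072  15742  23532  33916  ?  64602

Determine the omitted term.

47416

Using the first 7 terms:
First differences: 1674, 2660, 3976, 5670, 7790, 10384
Second differences: 986, 1316, 1694, 2120, 2594
Third differences: 330, 378, 426, 474
Fourth differences: 48, 48, 48
Constant fourth difference = 48.
Extend forward: 474 + 48 = 522;  2594 + 522 = 3116;  10384 + 3116 = 13500;  33916 + 13500 = 47416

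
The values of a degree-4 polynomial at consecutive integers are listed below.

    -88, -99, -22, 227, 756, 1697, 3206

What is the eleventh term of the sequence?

18882

-11 , 77 , 249 , 529 , 941 , 1509
88 , 172 , 280 , 412 , 568
84 , 108 , 132 , 156
24 , 24 , 24
Constant fourth difference = 24, so extend:
156 + 24 = 180;  568 + 180 = 748;  1509 + 748 = 2257;  3206 + 2257 = 5463
180 + 24 = 204;  748 + 204 = 952;  2257 + 952 = 3209;  5463 + 3209 = 8672
204 + 24 = 228;  952 + 228 = 1180;  3209 + 1180 = 4389;  8672 + 4389 = 13061
228 + 24 = 252;  1180 + 252 = 1432;  4389 + 1432 = 5821;  13061 + 5821 = 18882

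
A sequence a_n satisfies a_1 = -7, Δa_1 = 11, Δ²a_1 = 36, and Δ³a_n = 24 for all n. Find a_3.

51

Build the table forward from the leading diagonal:
Δ³: 24  24  24
Δ²: 36  60  84
Δ: 11  47  107
a: -7  4  51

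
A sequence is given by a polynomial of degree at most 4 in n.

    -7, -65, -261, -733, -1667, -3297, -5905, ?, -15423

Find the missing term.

Using the first 7 terms:
D1: -58, -196, -472, -934, -1630, -2608
D2: -138, -276, -462, -696, -978
D3: -138, -186, -234, -282
D4: -48, -48, -48
Constant fourth difference = -48.
Extend forward: -282 − 48 = -330;  -978 − 330 = -1308;  -2608 − 1308 = -3916;  -5905 − 3916 = -9821

-9821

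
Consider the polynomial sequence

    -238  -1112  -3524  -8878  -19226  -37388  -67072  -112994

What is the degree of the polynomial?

5

D1: -874, -2412, -5354, -10348, -18162, -29684, -45922
D2: -1538, -2942, -4994, -7814, -11522, -16238
D3: -1404, -2052, -2820, -3708, -4716
D4: -648, -768, -888, -1008
D5: -120, -120, -120
The fifth differences are constant, so the polynomial has degree 5.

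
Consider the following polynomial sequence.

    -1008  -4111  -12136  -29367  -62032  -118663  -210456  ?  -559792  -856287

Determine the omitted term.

-351631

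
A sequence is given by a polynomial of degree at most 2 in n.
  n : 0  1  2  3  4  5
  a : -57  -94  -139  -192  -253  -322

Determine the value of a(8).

-577

-37 , -45 , -53 , -61 , -69
-8 , -8 , -8 , -8
Second differences constant at -8.
-69 − 8 = -77;  -322 − 77 = -399
-77 − 8 = -85;  -399 − 85 = -484
-85 − 8 = -93;  -484 − 93 = -577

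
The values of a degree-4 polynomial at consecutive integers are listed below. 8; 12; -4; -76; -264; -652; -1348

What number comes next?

-2484

First differences: 4  -16  -72  -188  -388  -696
Second differences: -20  -56  -116  -200  -308
Third differences: -36  -60  -84  -108
Fourth differences: -24  -24  -24
Fourth differences constant at -24.
-108 − 24 = -132;  -308 − 132 = -440;  -696 − 440 = -1136;  -1348 − 1136 = -2484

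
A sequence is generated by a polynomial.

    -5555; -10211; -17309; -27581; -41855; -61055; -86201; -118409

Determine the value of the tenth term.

-208955

First differences: -4656 , -7098 , -10272 , -14274 , -19200 , -25146 , -32208
Second differences: -2442 , -3174 , -4002 , -4926 , -5946 , -7062
Third differences: -732 , -828 , -924 , -1020 , -1116
Fourth differences: -96 , -96 , -96 , -96
The fourth differences are constant (-96).
-1116 − 96 = -1212;  -7062 − 1212 = -8274;  -32208 − 8274 = -40482;  -118409 − 40482 = -158891
-1212 − 96 = -1308;  -8274 − 1308 = -9582;  -40482 − 9582 = -50064;  -158891 − 50064 = -208955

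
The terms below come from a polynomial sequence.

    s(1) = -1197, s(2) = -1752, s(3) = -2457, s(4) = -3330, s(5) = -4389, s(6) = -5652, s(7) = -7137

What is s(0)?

-774

D1: -555  -705  -873  -1059  -1263  -1485
D2: -150  -168  -186  -204  -222
D3: -18  -18  -18  -18
The third differences are constant at -18.
Work back: -150 + 18 = -132;  -555 + 132 = -423;  -1197 + 423 = -774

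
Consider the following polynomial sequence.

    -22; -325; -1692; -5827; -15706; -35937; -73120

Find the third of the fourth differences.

First differences: -303, -1367, -4135, -9879, -20231, -37183
Second differences: -1064, -2768, -5744, -10352, -16952
Third differences: -1704, -2976, -4608, -6600
Fourth differences: -1272, -1632, -1992
Fifth differences: -360, -360

-1992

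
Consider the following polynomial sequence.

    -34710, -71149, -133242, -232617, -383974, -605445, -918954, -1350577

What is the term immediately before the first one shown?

-15009

-36439, -62093, -99375, -151357, -221471, -313509, -431623
-25654, -37282, -51982, -70114, -92038, -118114
-11628, -14700, -18132, -21924, -26076
-3072, -3432, -3792, -4152
-360, -360, -360
The fifth differences are constant at -360.
Work back: -3072 + 360 = -2712;  -11628 + 2712 = -8916;  -25654 + 8916 = -16738;  -36439 + 16738 = -19701;  -34710 + 19701 = -15009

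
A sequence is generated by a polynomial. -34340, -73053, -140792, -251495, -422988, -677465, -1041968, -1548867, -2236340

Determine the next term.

-3148853

-38713, -67739, -110703, -171493, -254477, -364503, -506899, -687473
-29026, -42964, -60790, -82984, -110026, -142396, -180574
-13938, -17826, -22194, -27042, -32370, -38178
-3888, -4368, -4848, -5328, -5808
-480, -480, -480, -480
Fifth differences constant at -480.
-5808 − 480 = -6288;  -38178 − 6288 = -44466;  -180574 − 44466 = -225040;  -687473 − 225040 = -912513;  -2236340 − 912513 = -3148853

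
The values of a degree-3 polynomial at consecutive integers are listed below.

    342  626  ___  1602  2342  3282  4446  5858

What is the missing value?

Using the last 5 terms:
D1: 740  940  1164  1412
D2: 200  224  248
D3: 24  24
Constant third difference = 24.
Extend backward: 200 − 24 = 176;  740 − 176 = 564;  1602 − 564 = 1038

1038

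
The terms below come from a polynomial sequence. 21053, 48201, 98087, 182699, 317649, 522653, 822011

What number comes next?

Δ: 27148, 49886, 84612, 134950, 205004, 299358
Δ²: 22738, 34726, 50338, 70054, 94354
Δ³: 11988, 15612, 19716, 24300
Δ⁴: 3624, 4104, 4584
Δ⁵: 480, 480
Fifth differences constant at 480.
4584 + 480 = 5064;  24300 + 5064 = 29364;  94354 + 29364 = 123718;  299358 + 123718 = 423076;  822011 + 423076 = 1245087

1245087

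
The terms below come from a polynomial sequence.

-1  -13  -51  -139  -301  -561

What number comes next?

Δ: -12, -38, -88, -162, -260
Δ²: -26, -50, -74, -98
Δ³: -24, -24, -24
Constant third difference = -24, so extend:
-98 − 24 = -122;  -260 − 122 = -382;  -561 − 382 = -943

-943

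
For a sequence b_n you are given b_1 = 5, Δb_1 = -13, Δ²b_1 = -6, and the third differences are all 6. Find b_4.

Build the table forward from the leading diagonal:
Δ³: 6, 6, 6, 6
Δ²: -6, 0, 6, 12
Δ: -13, -19, -19, -13
b: 5, -8, -27, -46

-46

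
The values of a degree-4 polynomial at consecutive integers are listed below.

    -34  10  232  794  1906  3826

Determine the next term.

Δ: 44, 222, 562, 1112, 1920
Δ²: 178, 340, 550, 808
Δ³: 162, 210, 258
Δ⁴: 48, 48
Fourth differences constant at 48.
258 + 48 = 306;  808 + 306 = 1114;  1920 + 1114 = 3034;  3826 + 3034 = 6860

6860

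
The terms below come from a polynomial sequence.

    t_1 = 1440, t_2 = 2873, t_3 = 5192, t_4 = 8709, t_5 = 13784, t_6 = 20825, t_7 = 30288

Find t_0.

629

D1: 1433, 2319, 3517, 5075, 7041, 9463
D2: 886, 1198, 1558, 1966, 2422
D3: 312, 360, 408, 456
D4: 48, 48, 48
The fourth differences are constant at 48.
Work back: 312 − 48 = 264;  886 − 264 = 622;  1433 − 622 = 811;  1440 − 811 = 629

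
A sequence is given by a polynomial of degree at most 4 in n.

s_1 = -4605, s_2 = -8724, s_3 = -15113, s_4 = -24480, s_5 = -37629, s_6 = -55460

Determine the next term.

-78969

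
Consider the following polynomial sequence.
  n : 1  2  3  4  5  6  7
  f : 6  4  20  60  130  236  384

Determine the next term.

580

D1: -2, 16, 40, 70, 106, 148
D2: 18, 24, 30, 36, 42
D3: 6, 6, 6, 6
Constant third difference = 6, so extend:
42 + 6 = 48;  148 + 48 = 196;  384 + 196 = 580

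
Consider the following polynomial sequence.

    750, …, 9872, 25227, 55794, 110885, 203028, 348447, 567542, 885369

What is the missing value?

3153

Using the last 8 terms:
First differences: 15355, 30567, 55091, 92143, 145419, 219095, 317827
Second differences: 15212, 24524, 37052, 53276, 73676, 98732
Third differences: 9312, 12528, 16224, 20400, 25056
Fourth differences: 3216, 3696, 4176, 4656
Fifth differences: 480, 480, 480
Constant fifth difference = 480.
Extend backward: 3216 − 480 = 2736;  9312 − 2736 = 6576;  15212 − 6576 = 8636;  15355 − 8636 = 6719;  9872 − 6719 = 3153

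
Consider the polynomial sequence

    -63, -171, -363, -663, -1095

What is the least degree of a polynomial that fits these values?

D1: -108, -192, -300, -432
D2: -84, -108, -132
D3: -24, -24
The third differences are constant, so the polynomial has degree 3.

3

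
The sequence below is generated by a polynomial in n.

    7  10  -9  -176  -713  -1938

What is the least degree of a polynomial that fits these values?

4

D1: 3, -19, -167, -537, -1225
D2: -22, -148, -370, -688
D3: -126, -222, -318
D4: -96, -96
The fourth differences are constant, so the polynomial has degree 4.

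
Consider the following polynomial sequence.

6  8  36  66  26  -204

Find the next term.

-792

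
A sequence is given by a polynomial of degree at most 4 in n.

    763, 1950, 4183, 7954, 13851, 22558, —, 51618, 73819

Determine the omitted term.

34855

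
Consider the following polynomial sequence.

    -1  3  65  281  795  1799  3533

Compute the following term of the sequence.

D1: 4, 62, 216, 514, 1004, 1734
D2: 58, 154, 298, 490, 730
D3: 96, 144, 192, 240
D4: 48, 48, 48
Constant fourth difference = 48, so extend:
240 + 48 = 288;  730 + 288 = 1018;  1734 + 1018 = 2752;  3533 + 2752 = 6285

6285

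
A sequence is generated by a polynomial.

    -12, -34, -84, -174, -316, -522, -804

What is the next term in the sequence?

-1174

D1: -22 , -50 , -90 , -142 , -206 , -282
D2: -28 , -40 , -52 , -64 , -76
D3: -12 , -12 , -12 , -12
Constant third difference = -12, so extend:
-76 − 12 = -88;  -282 − 88 = -370;  -804 − 370 = -1174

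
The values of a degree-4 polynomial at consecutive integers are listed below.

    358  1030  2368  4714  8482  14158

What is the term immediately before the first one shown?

672  1338  2346  3768  5676
666  1008  1422  1908
342  414  486
72  72
The fourth differences are constant at 72.
Work back: 342 − 72 = 270;  666 − 270 = 396;  672 − 396 = 276;  358 − 276 = 82

82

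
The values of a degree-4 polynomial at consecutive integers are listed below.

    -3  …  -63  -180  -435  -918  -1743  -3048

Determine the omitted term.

-18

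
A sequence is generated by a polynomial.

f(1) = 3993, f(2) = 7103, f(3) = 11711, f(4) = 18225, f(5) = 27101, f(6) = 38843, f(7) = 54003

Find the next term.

73181

D1: 3110, 4608, 6514, 8876, 11742, 15160
D2: 1498, 1906, 2362, 2866, 3418
D3: 408, 456, 504, 552
D4: 48, 48, 48
Fourth differences constant at 48.
552 + 48 = 600;  3418 + 600 = 4018;  15160 + 4018 = 19178;  54003 + 19178 = 73181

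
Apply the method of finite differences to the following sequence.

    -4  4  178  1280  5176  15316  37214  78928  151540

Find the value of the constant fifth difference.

D1: 8, 174, 1102, 3896, 10140, 21898, 41714, 72612
D2: 166, 928, 2794, 6244, 11758, 19816, 30898
D3: 762, 1866, 3450, 5514, 8058, 11082
D4: 1104, 1584, 2064, 2544, 3024
D5: 480, 480, 480, 480

480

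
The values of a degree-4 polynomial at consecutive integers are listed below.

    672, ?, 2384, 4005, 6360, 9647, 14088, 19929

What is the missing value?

Using the last 6 terms:
1621, 2355, 3287, 4441, 5841
734, 932, 1154, 1400
198, 222, 246
24, 24
Constant fourth difference = 24.
Extend backward: 198 − 24 = 174;  734 − 174 = 560;  1621 − 560 = 1061;  2384 − 1061 = 1323

1323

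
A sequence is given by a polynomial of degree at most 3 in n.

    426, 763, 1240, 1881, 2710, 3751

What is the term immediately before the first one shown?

205

D1: 337  477  641  829  1041
D2: 140  164  188  212
D3: 24  24  24
The third differences are constant at 24.
Work back: 140 − 24 = 116;  337 − 116 = 221;  426 − 221 = 205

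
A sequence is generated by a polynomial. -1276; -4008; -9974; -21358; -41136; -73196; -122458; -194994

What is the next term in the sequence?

First differences: -2732  -5966  -11384  -19778  -32060  -49262  -72536
Second differences: -3234  -5418  -8394  -12282  -17202  -23274
Third differences: -2184  -2976  -3888  -4920  -6072
Fourth differences: -792  -912  -1032  -1152
Fifth differences: -120  -120  -120
The fifth differences are constant (-120).
-1152 − 120 = -1272;  -6072 − 1272 = -7344;  -23274 − 7344 = -30618;  -72536 − 30618 = -103154;  -194994 − 103154 = -298148

-298148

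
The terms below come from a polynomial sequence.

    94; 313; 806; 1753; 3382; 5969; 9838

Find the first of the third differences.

180

D1: 219, 493, 947, 1629, 2587, 3869
D2: 274, 454, 682, 958, 1282
D3: 180, 228, 276, 324
D4: 48, 48, 48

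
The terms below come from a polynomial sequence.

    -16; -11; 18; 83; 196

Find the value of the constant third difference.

Δ: 5, 29, 65, 113
Δ²: 24, 36, 48
Δ³: 12, 12

12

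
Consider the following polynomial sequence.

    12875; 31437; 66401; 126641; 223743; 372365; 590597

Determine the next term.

Δ: 18562 , 34964 , 60240 , 97102 , 148622 , 218232
Δ²: 16402 , 25276 , 36862 , 51520 , 69610
Δ³: 8874 , 11586 , 14658 , 18090
Δ⁴: 2712 , 3072 , 3432
Δ⁵: 360 , 360
Fifth differences constant at 360.
3432 + 360 = 3792;  18090 + 3792 = 21882;  69610 + 21882 = 91492;  218232 + 91492 = 309724;  590597 + 309724 = 900321

900321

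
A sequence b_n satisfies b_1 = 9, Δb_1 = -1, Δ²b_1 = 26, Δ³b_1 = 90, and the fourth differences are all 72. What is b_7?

Build the table forward from the leading diagonal:
Δ⁴: 72  72  72  72  72  72  72
Δ³: 90  162  234  306  378  450  522
Δ²: 26  116  278  512  818  1196  1646
Δ: -1  25  141  419  931  1749  2945
b: 9  8  33  174  593  1524  3273

3273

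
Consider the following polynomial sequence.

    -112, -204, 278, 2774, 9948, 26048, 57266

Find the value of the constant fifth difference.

Δ: -92, 482, 2496, 7174, 16100, 31218
Δ²: 574, 2014, 4678, 8926, 15118
Δ³: 1440, 2664, 4248, 6192
Δ⁴: 1224, 1584, 1944
Δ⁵: 360, 360

360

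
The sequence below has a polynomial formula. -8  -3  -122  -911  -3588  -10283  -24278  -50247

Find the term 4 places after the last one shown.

-429503

5 , -119 , -789 , -2677 , -6695 , -13995 , -25969
-124 , -670 , -1888 , -4018 , -7300 , -11974
-546 , -1218 , -2130 , -3282 , -4674
-672 , -912 , -1152 , -1392
-240 , -240 , -240
The fifth differences are constant (-240).
-1392 − 240 = -1632;  -4674 − 1632 = -6306;  -11974 − 6306 = -18280;  -25969 − 18280 = -44249;  -50247 − 44249 = -94496
-1632 − 240 = -1872;  -6306 − 1872 = -8178;  -18280 − 8178 = -26458;  -44249 − 26458 = -70707;  -94496 − 70707 = -165203
-1872 − 240 = -2112;  -8178 − 2112 = -10290;  -26458 − 10290 = -36748;  -70707 − 36748 = -107455;  -165203 − 107455 = -272658
-2112 − 240 = -2352;  -10290 − 2352 = -12642;  -36748 − 12642 = -49390;  -107455 − 49390 = -156845;  -272658 − 156845 = -429503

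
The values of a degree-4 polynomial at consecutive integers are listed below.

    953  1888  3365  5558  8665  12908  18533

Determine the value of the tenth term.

46520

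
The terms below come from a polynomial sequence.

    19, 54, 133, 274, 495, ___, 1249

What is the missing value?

814

Using the first 5 terms:
D1: 35  79  141  221
D2: 44  62  80
D3: 18  18
Constant third difference = 18.
Extend forward: 80 + 18 = 98;  221 + 98 = 319;  495 + 319 = 814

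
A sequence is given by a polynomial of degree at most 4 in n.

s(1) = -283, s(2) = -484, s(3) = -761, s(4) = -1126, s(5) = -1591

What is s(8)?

-3706

Δ: -201, -277, -365, -465
Δ²: -76, -88, -100
Δ³: -12, -12
Constant third difference = -12, so extend:
-100 − 12 = -112;  -465 − 112 = -577;  -1591 − 577 = -2168
-112 − 12 = -124;  -577 − 124 = -701;  -2168 − 701 = -2869
-124 − 12 = -136;  -701 − 136 = -837;  -2869 − 837 = -3706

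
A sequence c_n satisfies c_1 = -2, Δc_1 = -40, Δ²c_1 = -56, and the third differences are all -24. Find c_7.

-1562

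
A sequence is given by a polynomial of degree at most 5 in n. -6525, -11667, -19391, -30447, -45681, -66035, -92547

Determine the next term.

First differences: -5142  -7724  -11056  -15234  -20354  -26512
Second differences: -2582  -3332  -4178  -5120  -6158
Third differences: -750  -846  -942  -1038
Fourth differences: -96  -96  -96
Fourth differences constant at -96.
-1038 − 96 = -1134;  -6158 − 1134 = -7292;  -26512 − 7292 = -33804;  -92547 − 33804 = -126351

-126351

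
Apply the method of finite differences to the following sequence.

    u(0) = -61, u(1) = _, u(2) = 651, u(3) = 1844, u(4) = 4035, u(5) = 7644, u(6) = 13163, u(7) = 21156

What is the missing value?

Using the last 6 terms:
D1: 1193  2191  3609  5519  7993
D2: 998  1418  1910  2474
D3: 420  492  564
D4: 72  72
Constant fourth difference = 72.
Extend backward: 420 − 72 = 348;  998 − 348 = 650;  1193 − 650 = 543;  651 − 543 = 108

108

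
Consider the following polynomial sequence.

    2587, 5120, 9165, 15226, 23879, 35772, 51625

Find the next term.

D1: 2533, 4045, 6061, 8653, 11893, 15853
D2: 1512, 2016, 2592, 3240, 3960
D3: 504, 576, 648, 720
D4: 72, 72, 72
Fourth differences constant at 72.
720 + 72 = 792;  3960 + 792 = 4752;  15853 + 4752 = 20605;  51625 + 20605 = 72230

72230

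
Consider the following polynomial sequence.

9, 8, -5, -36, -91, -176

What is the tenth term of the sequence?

D1: -1 , -13 , -31 , -55 , -85
D2: -12 , -18 , -24 , -30
D3: -6 , -6 , -6
The third differences are constant (-6).
-30 − 6 = -36;  -85 − 36 = -121;  -176 − 121 = -297
-36 − 6 = -42;  -121 − 42 = -163;  -297 − 163 = -460
-42 − 6 = -48;  -163 − 48 = -211;  -460 − 211 = -671
-48 − 6 = -54;  -211 − 54 = -265;  -671 − 265 = -936

-936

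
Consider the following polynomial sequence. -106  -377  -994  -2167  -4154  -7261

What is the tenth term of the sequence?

-38689

First differences: -271, -617, -1173, -1987, -3107
Second differences: -346, -556, -814, -1120
Third differences: -210, -258, -306
Fourth differences: -48, -48
Fourth differences constant at -48.
-306 − 48 = -354;  -1120 − 354 = -1474;  -3107 − 1474 = -4581;  -7261 − 4581 = -11842
-354 − 48 = -402;  -1474 − 402 = -1876;  -4581 − 1876 = -6457;  -11842 − 6457 = -18299
-402 − 48 = -450;  -1876 − 450 = -2326;  -6457 − 2326 = -8783;  -18299 − 8783 = -27082
-450 − 48 = -498;  -2326 − 498 = -2824;  -8783 − 2824 = -11607;  -27082 − 11607 = -38689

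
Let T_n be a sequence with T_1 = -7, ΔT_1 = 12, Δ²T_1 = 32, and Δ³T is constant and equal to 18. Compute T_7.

905

Build the table forward from the leading diagonal:
Third differences: 18, 18, 18, 18, 18, 18, 18
Second differences: 32, 50, 68, 86, 104, 122, 140
First differences: 12, 44, 94, 162, 248, 352, 474
T: -7, 5, 49, 143, 305, 553, 905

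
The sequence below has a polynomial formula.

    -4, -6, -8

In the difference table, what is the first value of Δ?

-2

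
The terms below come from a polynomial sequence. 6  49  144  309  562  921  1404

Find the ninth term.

2814

43, 95, 165, 253, 359, 483
52, 70, 88, 106, 124
18, 18, 18, 18
Third differences constant at 18.
124 + 18 = 142;  483 + 142 = 625;  1404 + 625 = 2029
142 + 18 = 160;  625 + 160 = 785;  2029 + 785 = 2814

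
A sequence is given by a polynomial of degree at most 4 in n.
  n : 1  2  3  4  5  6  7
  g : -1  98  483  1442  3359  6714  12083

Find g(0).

-6

Δ: 99, 385, 959, 1917, 3355, 5369
Δ²: 286, 574, 958, 1438, 2014
Δ³: 288, 384, 480, 576
Δ⁴: 96, 96, 96
The fourth differences are constant at 96.
Work back: 288 − 96 = 192;  286 − 192 = 94;  99 − 94 = 5;  -1 − 5 = -6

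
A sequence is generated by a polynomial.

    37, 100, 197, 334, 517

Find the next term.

D1: 63  97  137  183
D2: 34  40  46
D3: 6  6
The third differences are constant (6).
46 + 6 = 52;  183 + 52 = 235;  517 + 235 = 752

752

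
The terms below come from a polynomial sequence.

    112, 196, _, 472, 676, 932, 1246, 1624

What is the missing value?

314

Using the last 5 terms:
Δ: 204  256  314  378
Δ²: 52  58  64
Δ³: 6  6
Constant third difference = 6.
Extend backward: 52 − 6 = 46;  204 − 46 = 158;  472 − 158 = 314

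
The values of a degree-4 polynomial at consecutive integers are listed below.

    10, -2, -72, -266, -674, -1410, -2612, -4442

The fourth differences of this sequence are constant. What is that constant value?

D1: -12, -70, -194, -408, -736, -1202, -1830
D2: -58, -124, -214, -328, -466, -628
D3: -66, -90, -114, -138, -162
D4: -24, -24, -24, -24

-24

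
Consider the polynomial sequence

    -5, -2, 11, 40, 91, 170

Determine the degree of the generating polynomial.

3

D1: 3, 13, 29, 51, 79
D2: 10, 16, 22, 28
D3: 6, 6, 6
The third differences are constant, so the polynomial has degree 3.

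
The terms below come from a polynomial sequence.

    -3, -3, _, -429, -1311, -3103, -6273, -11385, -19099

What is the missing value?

-85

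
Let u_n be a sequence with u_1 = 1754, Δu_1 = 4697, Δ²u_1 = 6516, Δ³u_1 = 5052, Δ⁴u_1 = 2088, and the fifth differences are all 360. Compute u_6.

Build the table forward from the leading diagonal:
Δ⁵: 360  360  360  360  360  360
Δ⁴: 2088  2448  2808  3168  3528  3888
Δ³: 5052  7140  9588  12396  15564  19092
Δ²: 6516  11568  18708  28296  40692  56256
Δ: 4697  11213  22781  41489  69785  110477
u: 1754  6451  17664  40445  81934  151719

151719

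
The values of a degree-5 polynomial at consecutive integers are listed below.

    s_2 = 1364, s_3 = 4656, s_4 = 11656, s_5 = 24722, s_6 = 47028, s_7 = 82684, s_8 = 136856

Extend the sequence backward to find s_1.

118

D1: 3292  7000  13066  22306  35656  54172
D2: 3708  6066  9240  13350  18516
D3: 2358  3174  4110  5166
D4: 816  936  1056
D5: 120  120
The fifth differences are constant at 120.
Work back: 816 − 120 = 696;  2358 − 696 = 1662;  3708 − 1662 = 2046;  3292 − 2046 = 1246;  1364 − 1246 = 118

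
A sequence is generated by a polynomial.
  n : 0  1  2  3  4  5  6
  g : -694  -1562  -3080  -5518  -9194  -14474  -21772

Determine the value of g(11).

-106382

D1: -868, -1518, -2438, -3676, -5280, -7298
D2: -650, -920, -1238, -1604, -2018
D3: -270, -318, -366, -414
D4: -48, -48, -48
Fourth differences constant at -48.
-414 − 48 = -462;  -2018 − 462 = -2480;  -7298 − 2480 = -9778;  -21772 − 9778 = -31550
-462 − 48 = -510;  -2480 − 510 = -2990;  -9778 − 2990 = -12768;  -31550 − 12768 = -44318
-510 − 48 = -558;  -2990 − 558 = -3548;  -12768 − 3548 = -16316;  -44318 − 16316 = -60634
-558 − 48 = -606;  -3548 − 606 = -4154;  -16316 − 4154 = -20470;  -60634 − 20470 = -81104
-606 − 48 = -654;  -4154 − 654 = -4808;  -20470 − 4808 = -25278;  -81104 − 25278 = -106382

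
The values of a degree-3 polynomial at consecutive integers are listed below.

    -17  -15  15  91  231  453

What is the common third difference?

18

Δ: 2, 30, 76, 140, 222
Δ²: 28, 46, 64, 82
Δ³: 18, 18, 18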